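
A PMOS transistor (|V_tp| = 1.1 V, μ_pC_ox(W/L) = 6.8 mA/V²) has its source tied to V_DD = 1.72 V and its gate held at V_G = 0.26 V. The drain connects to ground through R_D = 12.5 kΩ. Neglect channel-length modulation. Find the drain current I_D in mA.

I_D = 0.133 mA

V_SG = V_DD − V_G = 1.72 − 0.26 = 1.46 V, so V_ov = 1.46 − 1.1 = 0.36 V.
Assume saturation: I_D = ½ k_p V_ov² = 0.5 × 6.8 × 0.36² = 0.441 mA, giving V_SD = V_DD − I_D R_D = 1.72 − 0.441 × 12.5 = -3.79 V.
But -3.79 V < V_ov = 0.36 V, so the device is actually in triode.
In triode I_D = k_p[V_ov V_SD − ½ V_SD²] and I_D = (V_DD − V_SD)/R_D. Equating: 42.5 V_SD² − 31.6 V_SD + 1.72 = 0, giving V_SD = 0.0591 V (the root below V_ov).
I_D = (1.72 − 0.0591) / 12.5 = 0.133 mA.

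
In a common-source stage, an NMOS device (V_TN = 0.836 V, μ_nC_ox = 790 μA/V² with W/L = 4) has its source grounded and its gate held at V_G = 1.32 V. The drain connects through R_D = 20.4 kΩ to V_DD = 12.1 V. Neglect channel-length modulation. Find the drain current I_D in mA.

V_GS = V_G = 1.32 V, so V_ov = 1.32 − 0.836 = 0.484 V.
k_n = μ_nC_ox · (W/L) = 3.16 mA/V².
Assume saturation: I_D = ½ k_n V_ov² = 0.5 × 3.16 × 0.484² = 0.37 mA, giving V_DS = V_DD − I_D R_D = 12.1 − 0.37 × 20.4 = 4.55 V.
V_DS = 4.55 V ≥ V_ov = 0.484 V, confirming saturation.

I_D = 0.370 mA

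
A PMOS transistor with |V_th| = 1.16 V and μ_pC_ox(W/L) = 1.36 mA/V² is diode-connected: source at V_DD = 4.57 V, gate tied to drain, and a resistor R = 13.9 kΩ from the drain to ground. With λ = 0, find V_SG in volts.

V_SG = 1.71 V

With gate tied to drain, V_SG = V_SD ≥ V_SG − |V_th|, so the device is in saturation.
KCL at the drain: ½ k_p (V_SG − |V_th|)² = (V_DD − V_SG)/R.
Let x = V_SG − 1.16. Then 9.45 x² + x − 3.41 = 0, giving x = 0.55 V (positive root), so V_SG = 1.71 V.
I_D = (V_DD − V_SG)/R = (4.57 − 1.71) / 13.9 = 0.206 mA.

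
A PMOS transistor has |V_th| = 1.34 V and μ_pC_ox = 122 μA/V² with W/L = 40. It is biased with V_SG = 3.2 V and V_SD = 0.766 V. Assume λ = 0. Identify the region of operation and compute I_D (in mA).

Triode; I_D = 5.52 mA

k_p = μ_pC_ox · (W/L) = 4.88 mA/V².
V_ov = V_SG − |V_th| = 3.2 − 1.34 = 1.86 V.
Since V_SD = 0.766 V < V_ov = 1.86 V, the device is in the triode region.
I_D = k_p [V_ov · V_SD − ½ V_SD²] = 4.88 × [1.86 × 0.766 − 0.5 × 0.766²] = 5.52 mA.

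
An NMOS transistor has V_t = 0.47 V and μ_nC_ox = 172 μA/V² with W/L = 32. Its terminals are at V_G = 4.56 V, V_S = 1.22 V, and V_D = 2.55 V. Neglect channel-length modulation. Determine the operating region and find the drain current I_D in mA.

V_GS = V_G − V_S = 4.56 − 1.22 = 3.34 V; V_DS = V_D − V_S = 2.55 − 1.22 = 1.33 V.
k_n = μ_nC_ox · (W/L) = 5.504 mA/V².
V_ov = V_GS − V_t = 3.34 − 0.47 = 2.87 V.
Since V_DS = 1.33 V < V_ov = 2.87 V, the device is in the triode region.
I_D = k_n [V_ov · V_DS − ½ V_DS²] = 5.504 × [2.87 × 1.33 − 0.5 × 1.33²] = 16.1 mA.

Triode; I_D = 16.1 mA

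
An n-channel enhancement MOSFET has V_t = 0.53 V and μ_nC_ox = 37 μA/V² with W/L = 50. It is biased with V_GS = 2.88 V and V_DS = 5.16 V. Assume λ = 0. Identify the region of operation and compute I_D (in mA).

k_n = μ_nC_ox · (W/L) = 1.85 mA/V².
V_ov = V_GS − V_t = 2.88 − 0.53 = 2.35 V.
Since V_DS = 5.16 V ≥ V_ov = 2.35 V, the device is in saturation.
I_D = ½ k_n V_ov² = 0.5 × 1.85 × 2.35² = 5.11 mA.

Saturation; I_D = 5.11 mA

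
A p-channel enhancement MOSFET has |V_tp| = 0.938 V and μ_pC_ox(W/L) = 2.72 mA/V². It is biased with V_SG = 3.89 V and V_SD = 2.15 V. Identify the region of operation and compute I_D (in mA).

Triode; I_D = 11.0 mA

V_ov = V_SG − |V_tp| = 3.89 − 0.938 = 2.95 V.
Since V_SD = 2.15 V < V_ov = 2.95 V, the device is in the triode region.
I_D = k_p [V_ov · V_SD − ½ V_SD²] = 2.72 × [2.95 × 2.15 − 0.5 × 2.15²] = 11 mA.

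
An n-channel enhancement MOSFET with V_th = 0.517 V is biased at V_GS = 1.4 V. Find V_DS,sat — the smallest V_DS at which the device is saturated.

V_DS,sat = 0.883 V

The boundary between triode and saturation is V_DS = V_GS − V_th = V_ov.
V_ov = 1.4 − 0.517 = 0.883 V.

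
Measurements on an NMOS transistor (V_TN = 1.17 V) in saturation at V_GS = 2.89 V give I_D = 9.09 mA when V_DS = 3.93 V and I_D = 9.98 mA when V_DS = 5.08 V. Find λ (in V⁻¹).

λ = 0.128 V⁻¹

With V_GS fixed, I_D ∝ (1 + λ V_DS) in saturation, so I_D2/I_D1 = (1 + λ V_DS2)/(1 + λ V_DS1).
9.98/9.09 = 1.098 = (1 + 5.08 λ)/(1 + 3.93 λ).
Solving: λ (I_D1 V_DS2 − I_D2 V_DS1) = I_D2 − I_D1, so λ = (9.98 − 9.09) / (9.09 × 5.08 − 9.98 × 3.93) = 0.89 / 6.96 = 0.128 V⁻¹.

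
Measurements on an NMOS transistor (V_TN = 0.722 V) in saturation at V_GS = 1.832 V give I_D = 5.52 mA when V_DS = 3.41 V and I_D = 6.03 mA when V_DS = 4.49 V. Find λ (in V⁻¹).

With V_GS fixed, I_D ∝ (1 + λ V_DS) in saturation, so I_D2/I_D1 = (1 + λ V_DS2)/(1 + λ V_DS1).
6.03/5.52 = 1.092 = (1 + 4.49 λ)/(1 + 3.41 λ).
Solving: λ (I_D1 V_DS2 − I_D2 V_DS1) = I_D2 − I_D1, so λ = (6.03 − 5.52) / (5.52 × 4.49 − 6.03 × 3.41) = 0.51 / 4.22 = 0.121 V⁻¹.

λ = 0.121 V⁻¹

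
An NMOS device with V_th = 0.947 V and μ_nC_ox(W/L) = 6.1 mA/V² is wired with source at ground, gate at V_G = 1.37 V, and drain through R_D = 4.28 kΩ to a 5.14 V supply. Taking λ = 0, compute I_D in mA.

I_D = 0.546 mA

V_GS = V_G = 1.37 V, so V_ov = 1.37 − 0.947 = 0.423 V.
Assume saturation: I_D = ½ k_n V_ov² = 0.5 × 6.1 × 0.423² = 0.546 mA, giving V_DS = V_DD − I_D R_D = 5.14 − 0.546 × 4.28 = 2.8 V.
V_DS = 2.8 V ≥ V_ov = 0.423 V, confirming saturation.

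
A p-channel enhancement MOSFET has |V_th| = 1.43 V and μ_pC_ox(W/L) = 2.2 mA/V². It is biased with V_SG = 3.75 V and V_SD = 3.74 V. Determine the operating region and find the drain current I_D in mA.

Saturation; I_D = 5.92 mA

V_ov = V_SG − |V_th| = 3.75 − 1.43 = 2.32 V.
Since V_SD = 3.74 V ≥ V_ov = 2.32 V, the device is in saturation.
I_D = ½ k_p V_ov² = 0.5 × 2.2 × 2.32² = 5.92 mA.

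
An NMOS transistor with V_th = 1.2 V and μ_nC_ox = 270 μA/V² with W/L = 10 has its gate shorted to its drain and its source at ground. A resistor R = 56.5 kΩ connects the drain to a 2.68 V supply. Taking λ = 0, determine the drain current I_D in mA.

I_D = 0.0238 mA

With gate tied to drain, V_GS = V_DS ≥ V_GS − V_th, so the device is in saturation.
k_n = μ_nC_ox · (W/L) = 2.7 mA/V².
KCL at the drain: ½ k_n (V_GS − V_th)² = (V_DD − V_GS)/R.
Let x = V_GS − 1.2. Then 76.3 x² + x − 1.48 = 0, giving x = 0.133 V (positive root), so V_GS = 1.33 V.
I_D = (V_DD − V_GS)/R = (2.68 − 1.33) / 56.5 = 0.0238 mA.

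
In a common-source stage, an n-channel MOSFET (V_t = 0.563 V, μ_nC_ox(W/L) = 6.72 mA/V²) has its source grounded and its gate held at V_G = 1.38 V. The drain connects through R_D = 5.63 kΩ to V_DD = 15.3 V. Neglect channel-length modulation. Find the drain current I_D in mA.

I_D = 2.24 mA

V_GS = V_G = 1.38 V, so V_ov = 1.38 − 0.563 = 0.817 V.
Assume saturation: I_D = ½ k_n V_ov² = 0.5 × 6.72 × 0.817² = 2.24 mA, giving V_DS = V_DD − I_D R_D = 15.3 − 2.24 × 5.63 = 2.67 V.
V_DS = 2.67 V ≥ V_ov = 0.817 V, confirming saturation.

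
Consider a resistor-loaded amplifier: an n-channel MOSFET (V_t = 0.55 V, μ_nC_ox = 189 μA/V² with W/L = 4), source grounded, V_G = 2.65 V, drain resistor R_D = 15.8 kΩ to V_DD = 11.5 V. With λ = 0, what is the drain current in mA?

V_GS = V_G = 2.65 V, so V_ov = 2.65 − 0.55 = 2.1 V.
k_n = μ_nC_ox · (W/L) = 0.756 mA/V².
Assume saturation: I_D = ½ k_n V_ov² = 0.5 × 0.756 × 2.1² = 1.67 mA, giving V_DS = V_DD − I_D R_D = 11.5 − 1.67 × 15.8 = -14.8 V.
But -14.8 V < V_ov = 2.1 V, so the device is actually in triode.
In triode I_D = k_n[V_ov V_DS − ½ V_DS²] and I_D = (V_DD − V_DS)/R_D. Equating: 5.97 V_DS² − 26.08 V_DS + 11.5 = 0, giving V_DS = 0.498 V (the root below V_ov).
I_D = (11.5 − 0.498) / 15.8 = 0.696 mA.

I_D = 0.696 mA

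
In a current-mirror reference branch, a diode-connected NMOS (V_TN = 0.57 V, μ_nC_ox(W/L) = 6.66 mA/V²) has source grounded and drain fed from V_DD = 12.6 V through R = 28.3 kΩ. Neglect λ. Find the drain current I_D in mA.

With gate tied to drain, V_GS = V_DS ≥ V_GS − V_TN, so the device is in saturation.
KCL at the drain: ½ k_n (V_GS − V_TN)² = (V_DD − V_GS)/R.
Let x = V_GS − 0.57. Then 94.2 x² + x − 12.03 = 0, giving x = 0.352 V (positive root), so V_GS = 0.922 V.
I_D = (V_DD − V_GS)/R = (12.6 − 0.922) / 28.3 = 0.413 mA.

I_D = 0.413 mA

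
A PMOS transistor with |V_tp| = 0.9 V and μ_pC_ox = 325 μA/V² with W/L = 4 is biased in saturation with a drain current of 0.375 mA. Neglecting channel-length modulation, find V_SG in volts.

k_p = μ_pC_ox · (W/L) = 1.3 mA/V².
In saturation I_D = ½ k_p (V_SG − |V_tp|)², so V_SG − |V_tp| = √(2 I_D / k_p) = √(2 × 0.375 / 1.3) = 0.76 V.
V_SG = 0.9 + 0.76 = 1.66 V.

V_SG = 1.66 V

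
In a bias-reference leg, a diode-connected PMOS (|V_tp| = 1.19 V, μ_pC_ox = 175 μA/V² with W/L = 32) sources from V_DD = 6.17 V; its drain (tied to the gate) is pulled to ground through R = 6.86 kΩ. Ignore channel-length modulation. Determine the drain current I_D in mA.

With gate tied to drain, V_SG = V_SD ≥ V_SG − |V_tp|, so the device is in saturation.
k_p = μ_pC_ox · (W/L) = 5.6 mA/V².
KCL at the drain: ½ k_p (V_SG − |V_tp|)² = (V_DD − V_SG)/R.
Let x = V_SG − 1.19. Then 19.2 x² + x − 4.98 = 0, giving x = 0.484 V (positive root), so V_SG = 1.67 V.
I_D = (V_DD − V_SG)/R = (6.17 − 1.67) / 6.86 = 0.655 mA.

I_D = 0.655 mA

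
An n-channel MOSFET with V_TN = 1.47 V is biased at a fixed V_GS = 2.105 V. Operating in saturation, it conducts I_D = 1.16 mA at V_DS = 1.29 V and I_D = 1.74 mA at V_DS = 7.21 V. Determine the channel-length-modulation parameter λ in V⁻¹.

λ = 0.0948 V⁻¹

With V_GS fixed, I_D ∝ (1 + λ V_DS) in saturation, so I_D2/I_D1 = (1 + λ V_DS2)/(1 + λ V_DS1).
1.74/1.16 = 1.5 = (1 + 7.21 λ)/(1 + 1.29 λ).
Solving: λ (I_D1 V_DS2 − I_D2 V_DS1) = I_D2 − I_D1, so λ = (1.74 − 1.16) / (1.16 × 7.21 − 1.74 × 1.29) = 0.58 / 6.12 = 0.0948 V⁻¹.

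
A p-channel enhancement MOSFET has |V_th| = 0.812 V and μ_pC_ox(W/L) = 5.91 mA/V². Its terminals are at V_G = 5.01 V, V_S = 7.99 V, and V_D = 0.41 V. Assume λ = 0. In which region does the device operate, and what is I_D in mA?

Saturation; I_D = 13.9 mA

V_SG = V_S − V_G = 7.99 − 5.01 = 2.98 V; V_SD = V_S − V_D = 7.99 − 0.41 = 7.58 V.
V_ov = V_SG − |V_th| = 2.98 − 0.812 = 2.17 V.
Since V_SD = 7.58 V ≥ V_ov = 2.17 V, the device is in saturation.
I_D = ½ k_p V_ov² = 0.5 × 5.91 × 2.17² = 13.9 mA.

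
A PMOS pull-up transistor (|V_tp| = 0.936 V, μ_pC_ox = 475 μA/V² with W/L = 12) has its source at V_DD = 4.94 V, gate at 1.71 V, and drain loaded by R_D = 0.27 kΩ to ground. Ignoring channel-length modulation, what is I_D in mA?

V_SG = V_DD − V_G = 4.94 − 1.71 = 3.23 V, so V_ov = 3.23 − 0.936 = 2.29 V.
k_p = μ_pC_ox · (W/L) = 5.7 mA/V².
Assume saturation: I_D = ½ k_p V_ov² = 0.5 × 5.7 × 2.29² = 15 mA, giving V_SD = V_DD − I_D R_D = 4.94 − 15 × 0.27 = 0.891 V.
But 0.891 V < V_ov = 2.29 V, so the device is actually in triode.
In triode I_D = k_p[V_ov V_SD − ½ V_SD²] and I_D = (V_DD − V_SD)/R_D. Equating: 0.77 V_SD² − 4.53 V_SD + 4.94 = 0, giving V_SD = 1.45 V (the root below V_ov).
I_D = (4.94 − 1.45) / 0.27 = 12.9 mA.

I_D = 12.9 mA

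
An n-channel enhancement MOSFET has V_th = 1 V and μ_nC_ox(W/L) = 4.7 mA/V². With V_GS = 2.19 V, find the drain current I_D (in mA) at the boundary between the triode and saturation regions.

At the boundary V_DS = V_ov = V_GS − V_th = 2.19 − 1 = 1.19 V.
I_D = ½ k_n V_ov² = 0.5 × 4.7 × 1.19² = 3.33 mA.

I_D = 3.33 mA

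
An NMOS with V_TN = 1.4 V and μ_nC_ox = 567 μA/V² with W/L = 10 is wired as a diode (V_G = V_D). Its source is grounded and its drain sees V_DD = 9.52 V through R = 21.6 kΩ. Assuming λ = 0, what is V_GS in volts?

V_GS = 1.76 V

With gate tied to drain, V_GS = V_DS ≥ V_GS − V_TN, so the device is in saturation.
k_n = μ_nC_ox · (W/L) = 5.67 mA/V².
KCL at the drain: ½ k_n (V_GS − V_TN)² = (V_DD − V_GS)/R.
Let x = V_GS − 1.4. Then 61.2 x² + x − 8.12 = 0, giving x = 0.356 V (positive root), so V_GS = 1.76 V.
I_D = (V_DD − V_GS)/R = (9.52 − 1.76) / 21.6 = 0.359 mA.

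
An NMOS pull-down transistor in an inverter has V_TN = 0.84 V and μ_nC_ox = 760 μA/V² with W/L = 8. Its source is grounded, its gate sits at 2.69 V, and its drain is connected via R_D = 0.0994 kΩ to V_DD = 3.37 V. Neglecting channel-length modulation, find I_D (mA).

I_D = 10.4 mA

V_GS = V_G = 2.69 V, so V_ov = 2.69 − 0.84 = 1.85 V.
k_n = μ_nC_ox · (W/L) = 6.08 mA/V².
Assume saturation: I_D = ½ k_n V_ov² = 0.5 × 6.08 × 1.85² = 10.4 mA, giving V_DS = V_DD − I_D R_D = 3.37 − 10.4 × 0.0994 = 2.34 V.
V_DS = 2.34 V ≥ V_ov = 1.85 V, confirming saturation.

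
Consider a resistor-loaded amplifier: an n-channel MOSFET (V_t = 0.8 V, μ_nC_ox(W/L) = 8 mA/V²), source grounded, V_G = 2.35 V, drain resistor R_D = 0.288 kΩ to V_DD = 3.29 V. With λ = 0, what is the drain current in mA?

I_D = 8.14 mA

V_GS = V_G = 2.35 V, so V_ov = 2.35 − 0.8 = 1.55 V.
Assume saturation: I_D = ½ k_n V_ov² = 0.5 × 8 × 1.55² = 9.61 mA, giving V_DS = V_DD − I_D R_D = 3.29 − 9.61 × 0.288 = 0.522 V.
But 0.522 V < V_ov = 1.55 V, so the device is actually in triode.
In triode I_D = k_n[V_ov V_DS − ½ V_DS²] and I_D = (V_DD − V_DS)/R_D. Equating: 1.15 V_DS² − 4.571 V_DS + 3.29 = 0, giving V_DS = 0.945 V (the root below V_ov).
I_D = (3.29 − 0.945) / 0.288 = 8.14 mA.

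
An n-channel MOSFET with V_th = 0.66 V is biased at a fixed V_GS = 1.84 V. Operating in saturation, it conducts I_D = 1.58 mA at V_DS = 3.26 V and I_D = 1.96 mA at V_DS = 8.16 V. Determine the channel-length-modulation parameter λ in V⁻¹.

With V_GS fixed, I_D ∝ (1 + λ V_DS) in saturation, so I_D2/I_D1 = (1 + λ V_DS2)/(1 + λ V_DS1).
1.96/1.58 = 1.241 = (1 + 8.16 λ)/(1 + 3.26 λ).
Solving: λ (I_D1 V_DS2 − I_D2 V_DS1) = I_D2 − I_D1, so λ = (1.96 − 1.58) / (1.58 × 8.16 − 1.96 × 3.26) = 0.38 / 6.5 = 0.0584 V⁻¹.

λ = 0.0584 V⁻¹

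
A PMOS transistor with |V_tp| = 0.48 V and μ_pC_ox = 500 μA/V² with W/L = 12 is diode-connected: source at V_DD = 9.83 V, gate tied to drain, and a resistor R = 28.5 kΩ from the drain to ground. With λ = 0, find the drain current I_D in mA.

With gate tied to drain, V_SG = V_SD ≥ V_SG − |V_tp|, so the device is in saturation.
k_p = μ_pC_ox · (W/L) = 6 mA/V².
KCL at the drain: ½ k_p (V_SG − |V_tp|)² = (V_DD − V_SG)/R.
Let x = V_SG − 0.48. Then 85.5 x² + x − 9.35 = 0, giving x = 0.325 V (positive root), so V_SG = 0.805 V.
I_D = (V_DD − V_SG)/R = (9.83 − 0.805) / 28.5 = 0.317 mA.

I_D = 0.317 mA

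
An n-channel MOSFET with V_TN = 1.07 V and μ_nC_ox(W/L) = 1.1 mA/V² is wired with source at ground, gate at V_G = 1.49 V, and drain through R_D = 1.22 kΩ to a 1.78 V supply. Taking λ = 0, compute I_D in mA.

I_D = 0.0970 mA

V_GS = V_G = 1.49 V, so V_ov = 1.49 − 1.07 = 0.42 V.
Assume saturation: I_D = ½ k_n V_ov² = 0.5 × 1.1 × 0.42² = 0.097 mA, giving V_DS = V_DD − I_D R_D = 1.78 − 0.097 × 1.22 = 1.66 V.
V_DS = 1.66 V ≥ V_ov = 0.42 V, confirming saturation.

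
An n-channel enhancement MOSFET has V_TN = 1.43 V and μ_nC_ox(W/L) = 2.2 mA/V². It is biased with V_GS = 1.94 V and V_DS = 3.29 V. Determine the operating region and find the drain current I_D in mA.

Saturation; I_D = 0.286 mA

V_ov = V_GS − V_TN = 1.94 − 1.43 = 0.51 V.
Since V_DS = 3.29 V ≥ V_ov = 0.51 V, the device is in saturation.
I_D = ½ k_n V_ov² = 0.5 × 2.2 × 0.51² = 0.286 mA.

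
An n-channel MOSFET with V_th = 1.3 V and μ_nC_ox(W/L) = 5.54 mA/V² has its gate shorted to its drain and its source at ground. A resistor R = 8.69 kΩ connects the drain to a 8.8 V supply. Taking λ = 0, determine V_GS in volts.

With gate tied to drain, V_GS = V_DS ≥ V_GS − V_th, so the device is in saturation.
KCL at the drain: ½ k_n (V_GS − V_th)² = (V_DD − V_GS)/R.
Let x = V_GS − 1.3. Then 24.1 x² + x − 7.5 = 0, giving x = 0.538 V (positive root), so V_GS = 1.84 V.
I_D = (V_DD − V_GS)/R = (8.8 − 1.84) / 8.69 = 0.801 mA.

V_GS = 1.84 V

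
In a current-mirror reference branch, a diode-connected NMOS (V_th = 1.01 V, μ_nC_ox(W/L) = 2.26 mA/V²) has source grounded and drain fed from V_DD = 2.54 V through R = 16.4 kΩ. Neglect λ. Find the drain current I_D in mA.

I_D = 0.0773 mA

With gate tied to drain, V_GS = V_DS ≥ V_GS − V_th, so the device is in saturation.
KCL at the drain: ½ k_n (V_GS − V_th)² = (V_DD − V_GS)/R.
Let x = V_GS − 1.01. Then 18.5 x² + x − 1.53 = 0, giving x = 0.262 V (positive root), so V_GS = 1.27 V.
I_D = (V_DD − V_GS)/R = (2.54 − 1.27) / 16.4 = 0.0773 mA.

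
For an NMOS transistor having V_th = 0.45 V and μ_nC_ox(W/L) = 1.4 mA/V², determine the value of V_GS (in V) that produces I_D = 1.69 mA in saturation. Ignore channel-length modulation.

In saturation I_D = ½ k_n (V_GS − V_th)², so V_GS − V_th = √(2 I_D / k_n) = √(2 × 1.69 / 1.4) = 1.55 V.
V_GS = 0.45 + 1.55 = 2 V.

V_GS = 2.00 V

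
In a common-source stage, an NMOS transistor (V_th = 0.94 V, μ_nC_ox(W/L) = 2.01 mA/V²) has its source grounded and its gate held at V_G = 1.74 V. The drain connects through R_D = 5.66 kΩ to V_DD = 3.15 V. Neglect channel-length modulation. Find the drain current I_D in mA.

V_GS = V_G = 1.74 V, so V_ov = 1.74 − 0.94 = 0.8 V.
Assume saturation: I_D = ½ k_n V_ov² = 0.5 × 2.01 × 0.8² = 0.643 mA, giving V_DS = V_DD − I_D R_D = 3.15 − 0.643 × 5.66 = -0.491 V.
But -0.491 V < V_ov = 0.8 V, so the device is actually in triode.
In triode I_D = k_n[V_ov V_DS − ½ V_DS²] and I_D = (V_DD − V_DS)/R_D. Equating: 5.69 V_DS² − 10.1 V_DS + 3.15 = 0, giving V_DS = 0.404 V (the root below V_ov).
I_D = (3.15 − 0.404) / 5.66 = 0.485 mA.

I_D = 0.485 mA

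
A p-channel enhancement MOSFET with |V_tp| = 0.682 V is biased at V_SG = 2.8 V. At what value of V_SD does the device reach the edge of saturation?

The boundary between triode and saturation is V_SD = V_SG − |V_tp| = V_ov.
V_ov = 2.8 − 0.682 = 2.12 V.

V_SD,sat = 2.12 V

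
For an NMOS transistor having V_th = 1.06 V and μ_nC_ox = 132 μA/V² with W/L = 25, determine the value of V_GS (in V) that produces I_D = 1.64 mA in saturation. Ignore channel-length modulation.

V_GS = 2.06 V

k_n = μ_nC_ox · (W/L) = 3.3 mA/V².
In saturation I_D = ½ k_n (V_GS − V_th)², so V_GS − V_th = √(2 I_D / k_n) = √(2 × 1.64 / 3.3) = 0.997 V.
V_GS = 1.06 + 0.997 = 2.06 V.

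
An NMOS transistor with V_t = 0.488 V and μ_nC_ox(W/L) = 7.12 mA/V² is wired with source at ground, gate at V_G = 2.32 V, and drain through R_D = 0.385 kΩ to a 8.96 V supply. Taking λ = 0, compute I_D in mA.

V_GS = V_G = 2.32 V, so V_ov = 2.32 − 0.488 = 1.83 V.
Assume saturation: I_D = ½ k_n V_ov² = 0.5 × 7.12 × 1.83² = 11.9 mA, giving V_DS = V_DD − I_D R_D = 8.96 − 11.9 × 0.385 = 4.36 V.
V_DS = 4.36 V ≥ V_ov = 1.83 V, confirming saturation.

I_D = 11.9 mA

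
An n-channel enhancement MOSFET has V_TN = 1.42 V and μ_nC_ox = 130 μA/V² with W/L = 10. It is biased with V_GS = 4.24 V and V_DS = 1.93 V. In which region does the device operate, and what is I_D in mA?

Triode; I_D = 4.65 mA

k_n = μ_nC_ox · (W/L) = 1.3 mA/V².
V_ov = V_GS − V_TN = 4.24 − 1.42 = 2.82 V.
Since V_DS = 1.93 V < V_ov = 2.82 V, the device is in the triode region.
I_D = k_n [V_ov · V_DS − ½ V_DS²] = 1.3 × [2.82 × 1.93 − 0.5 × 1.93²] = 4.65 mA.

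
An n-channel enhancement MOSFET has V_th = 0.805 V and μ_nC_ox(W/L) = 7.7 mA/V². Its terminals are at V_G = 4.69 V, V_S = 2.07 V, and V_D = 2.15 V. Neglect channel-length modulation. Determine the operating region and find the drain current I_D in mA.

V_GS = V_G − V_S = 4.69 − 2.07 = 2.62 V; V_DS = V_D − V_S = 2.15 − 2.07 = 0.08 V.
V_ov = V_GS − V_th = 2.62 − 0.805 = 1.82 V.
Since V_DS = 0.08 V < V_ov = 1.82 V, the device is in the triode region.
I_D = k_n [V_ov · V_DS − ½ V_DS²] = 7.7 × [1.82 × 0.08 − 0.5 × 0.08²] = 1.09 mA.

Triode; I_D = 1.09 mA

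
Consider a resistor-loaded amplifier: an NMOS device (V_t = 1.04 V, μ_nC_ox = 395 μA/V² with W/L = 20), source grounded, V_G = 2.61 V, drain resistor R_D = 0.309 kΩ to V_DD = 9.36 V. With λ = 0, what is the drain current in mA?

V_GS = V_G = 2.61 V, so V_ov = 2.61 − 1.04 = 1.57 V.
k_n = μ_nC_ox · (W/L) = 7.9 mA/V².
Assume saturation: I_D = ½ k_n V_ov² = 0.5 × 7.9 × 1.57² = 9.74 mA, giving V_DS = V_DD − I_D R_D = 9.36 − 9.74 × 0.309 = 6.35 V.
V_DS = 6.35 V ≥ V_ov = 1.57 V, confirming saturation.

I_D = 9.74 mA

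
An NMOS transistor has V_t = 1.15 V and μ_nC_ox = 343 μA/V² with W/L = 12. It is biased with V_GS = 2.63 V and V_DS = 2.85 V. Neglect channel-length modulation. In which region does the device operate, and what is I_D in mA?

k_n = μ_nC_ox · (W/L) = 4.116 mA/V².
V_ov = V_GS − V_t = 2.63 − 1.15 = 1.48 V.
Since V_DS = 2.85 V ≥ V_ov = 1.48 V, the device is in saturation.
I_D = ½ k_n V_ov² = 0.5 × 4.116 × 1.48² = 4.51 mA.

Saturation; I_D = 4.51 mA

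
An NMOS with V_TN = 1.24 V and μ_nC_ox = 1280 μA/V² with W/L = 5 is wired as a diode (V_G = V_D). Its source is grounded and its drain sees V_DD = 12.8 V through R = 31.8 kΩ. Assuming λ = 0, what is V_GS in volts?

V_GS = 1.57 V

With gate tied to drain, V_GS = V_DS ≥ V_GS − V_TN, so the device is in saturation.
k_n = μ_nC_ox · (W/L) = 6.4 mA/V².
KCL at the drain: ½ k_n (V_GS − V_TN)² = (V_DD − V_GS)/R.
Let x = V_GS − 1.24. Then 102 x² + x − 11.56 = 0, giving x = 0.332 V (positive root), so V_GS = 1.57 V.
I_D = (V_DD − V_GS)/R = (12.8 − 1.57) / 31.8 = 0.353 mA.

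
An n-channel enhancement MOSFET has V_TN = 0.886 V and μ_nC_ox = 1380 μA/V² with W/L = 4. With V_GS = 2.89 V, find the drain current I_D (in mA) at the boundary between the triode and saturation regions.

I_D = 11.1 mA

At the boundary V_DS = V_ov = V_GS − V_TN = 2.89 − 0.886 = 2 V.
k_n = μ_nC_ox · (W/L) = 5.52 mA/V².
I_D = ½ k_n V_ov² = 0.5 × 5.52 × 2² = 11.1 mA.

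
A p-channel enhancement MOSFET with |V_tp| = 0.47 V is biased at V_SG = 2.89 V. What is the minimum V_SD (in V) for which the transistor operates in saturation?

V_SD,sat = 2.42 V

The boundary between triode and saturation is V_SD = V_SG − |V_tp| = V_ov.
V_ov = 2.89 − 0.47 = 2.42 V.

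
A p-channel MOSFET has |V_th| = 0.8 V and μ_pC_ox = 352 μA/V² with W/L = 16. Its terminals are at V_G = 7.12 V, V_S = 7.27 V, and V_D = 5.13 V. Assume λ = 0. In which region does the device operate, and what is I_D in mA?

Cutoff; I_D = 0 mA

V_SG = V_S − V_G = 7.27 − 7.12 = 0.15 V; V_SD = V_S − V_D = 7.27 − 5.13 = 2.14 V.
V_SG = 0.15 V < |V_th| = 0.8 V, so the transistor is in cutoff.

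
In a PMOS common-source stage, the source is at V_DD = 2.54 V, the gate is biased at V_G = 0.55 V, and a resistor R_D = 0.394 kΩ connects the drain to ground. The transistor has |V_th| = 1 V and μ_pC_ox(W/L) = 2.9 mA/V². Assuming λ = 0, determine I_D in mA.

V_SG = V_DD − V_G = 2.54 − 0.55 = 1.99 V, so V_ov = 1.99 − 1 = 0.99 V.
Assume saturation: I_D = ½ k_p V_ov² = 0.5 × 2.9 × 0.99² = 1.42 mA, giving V_SD = V_DD − I_D R_D = 2.54 − 1.42 × 0.394 = 1.98 V.
V_SD = 1.98 V ≥ V_ov = 0.99 V, confirming saturation.

I_D = 1.42 mA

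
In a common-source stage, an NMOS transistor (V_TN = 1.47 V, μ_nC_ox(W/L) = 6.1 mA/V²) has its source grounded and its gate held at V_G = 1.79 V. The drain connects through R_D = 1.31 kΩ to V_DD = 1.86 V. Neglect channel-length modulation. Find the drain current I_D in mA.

V_GS = V_G = 1.79 V, so V_ov = 1.79 − 1.47 = 0.32 V.
Assume saturation: I_D = ½ k_n V_ov² = 0.5 × 6.1 × 0.32² = 0.312 mA, giving V_DS = V_DD − I_D R_D = 1.86 − 0.312 × 1.31 = 1.45 V.
V_DS = 1.45 V ≥ V_ov = 0.32 V, confirming saturation.

I_D = 0.312 mA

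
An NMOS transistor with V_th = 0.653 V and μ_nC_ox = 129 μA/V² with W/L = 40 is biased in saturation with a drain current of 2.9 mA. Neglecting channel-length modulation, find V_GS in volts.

k_n = μ_nC_ox · (W/L) = 5.16 mA/V².
In saturation I_D = ½ k_n (V_GS − V_th)², so V_GS − V_th = √(2 I_D / k_n) = √(2 × 2.9 / 5.16) = 1.06 V.
V_GS = 0.653 + 1.06 = 1.71 V.

V_GS = 1.71 V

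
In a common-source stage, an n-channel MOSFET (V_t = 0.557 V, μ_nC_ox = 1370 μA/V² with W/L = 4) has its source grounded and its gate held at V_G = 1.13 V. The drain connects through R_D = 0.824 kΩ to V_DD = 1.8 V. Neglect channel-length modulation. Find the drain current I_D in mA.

V_GS = V_G = 1.13 V, so V_ov = 1.13 − 0.557 = 0.573 V.
k_n = μ_nC_ox · (W/L) = 5.48 mA/V².
Assume saturation: I_D = ½ k_n V_ov² = 0.5 × 5.48 × 0.573² = 0.9 mA, giving V_DS = V_DD − I_D R_D = 1.8 − 0.9 × 0.824 = 1.06 V.
V_DS = 1.06 V ≥ V_ov = 0.573 V, confirming saturation.

I_D = 0.900 mA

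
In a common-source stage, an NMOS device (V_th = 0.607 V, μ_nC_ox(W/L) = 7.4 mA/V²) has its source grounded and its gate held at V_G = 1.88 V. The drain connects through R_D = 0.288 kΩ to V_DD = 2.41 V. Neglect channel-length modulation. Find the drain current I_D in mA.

V_GS = V_G = 1.88 V, so V_ov = 1.88 − 0.607 = 1.27 V.
Assume saturation: I_D = ½ k_n V_ov² = 0.5 × 7.4 × 1.27² = 6 mA, giving V_DS = V_DD − I_D R_D = 2.41 − 6 × 0.288 = 0.683 V.
But 0.683 V < V_ov = 1.27 V, so the device is actually in triode.
In triode I_D = k_n[V_ov V_DS − ½ V_DS²] and I_D = (V_DD − V_DS)/R_D. Equating: 1.07 V_DS² − 3.713 V_DS + 2.41 = 0, giving V_DS = 0.863 V (the root below V_ov).
I_D = (2.41 − 0.863) / 0.288 = 5.37 mA.

I_D = 5.37 mA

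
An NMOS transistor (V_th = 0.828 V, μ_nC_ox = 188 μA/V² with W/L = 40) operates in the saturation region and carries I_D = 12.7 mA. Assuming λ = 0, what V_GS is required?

V_GS = 2.67 V

k_n = μ_nC_ox · (W/L) = 7.52 mA/V².
In saturation I_D = ½ k_n (V_GS − V_th)², so V_GS − V_th = √(2 I_D / k_n) = √(2 × 12.7 / 7.52) = 1.84 V.
V_GS = 0.828 + 1.84 = 2.67 V.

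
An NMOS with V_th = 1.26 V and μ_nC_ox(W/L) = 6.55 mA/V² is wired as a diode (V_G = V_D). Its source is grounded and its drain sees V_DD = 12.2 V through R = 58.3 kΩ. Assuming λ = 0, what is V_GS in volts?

V_GS = 1.50 V

With gate tied to drain, V_GS = V_DS ≥ V_GS − V_th, so the device is in saturation.
KCL at the drain: ½ k_n (V_GS − V_th)² = (V_DD − V_GS)/R.
Let x = V_GS − 1.26. Then 191 x² + x − 10.94 = 0, giving x = 0.237 V (positive root), so V_GS = 1.5 V.
I_D = (V_DD − V_GS)/R = (12.2 − 1.5) / 58.3 = 0.184 mA.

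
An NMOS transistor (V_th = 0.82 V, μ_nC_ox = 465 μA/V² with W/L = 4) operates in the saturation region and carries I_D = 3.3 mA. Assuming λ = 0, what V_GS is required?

k_n = μ_nC_ox · (W/L) = 1.86 mA/V².
In saturation I_D = ½ k_n (V_GS − V_th)², so V_GS − V_th = √(2 I_D / k_n) = √(2 × 3.3 / 1.86) = 1.88 V.
V_GS = 0.82 + 1.88 = 2.7 V.

V_GS = 2.70 V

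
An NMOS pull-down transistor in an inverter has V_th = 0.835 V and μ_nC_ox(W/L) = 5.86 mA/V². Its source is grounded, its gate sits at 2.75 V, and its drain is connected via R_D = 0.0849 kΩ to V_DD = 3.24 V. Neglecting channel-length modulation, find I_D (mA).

V_GS = V_G = 2.75 V, so V_ov = 2.75 − 0.835 = 1.92 V.
Assume saturation: I_D = ½ k_n V_ov² = 0.5 × 5.86 × 1.92² = 10.7 mA, giving V_DS = V_DD − I_D R_D = 3.24 − 10.7 × 0.0849 = 2.33 V.
V_DS = 2.33 V ≥ V_ov = 1.92 V, confirming saturation.

I_D = 10.7 mA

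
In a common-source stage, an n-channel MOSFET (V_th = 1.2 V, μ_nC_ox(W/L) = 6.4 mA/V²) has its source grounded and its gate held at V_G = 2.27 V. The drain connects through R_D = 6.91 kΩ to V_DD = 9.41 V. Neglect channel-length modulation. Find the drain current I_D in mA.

I_D = 1.33 mA

V_GS = V_G = 2.27 V, so V_ov = 2.27 − 1.2 = 1.07 V.
Assume saturation: I_D = ½ k_n V_ov² = 0.5 × 6.4 × 1.07² = 3.66 mA, giving V_DS = V_DD − I_D R_D = 9.41 − 3.66 × 6.91 = -15.9 V.
But -15.9 V < V_ov = 1.07 V, so the device is actually in triode.
In triode I_D = k_n[V_ov V_DS − ½ V_DS²] and I_D = (V_DD − V_DS)/R_D. Equating: 22.1 V_DS² − 48.32 V_DS + 9.41 = 0, giving V_DS = 0.216 V (the root below V_ov).
I_D = (9.41 − 0.216) / 6.91 = 1.33 mA.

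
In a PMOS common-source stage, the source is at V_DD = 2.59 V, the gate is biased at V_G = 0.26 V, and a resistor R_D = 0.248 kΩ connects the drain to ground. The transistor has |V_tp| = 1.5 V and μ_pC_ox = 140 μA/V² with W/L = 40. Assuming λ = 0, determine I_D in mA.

V_SG = V_DD − V_G = 2.59 − 0.26 = 2.33 V, so V_ov = 2.33 − 1.5 = 0.83 V.
k_p = μ_pC_ox · (W/L) = 5.6 mA/V².
Assume saturation: I_D = ½ k_p V_ov² = 0.5 × 5.6 × 0.83² = 1.93 mA, giving V_SD = V_DD − I_D R_D = 2.59 − 1.93 × 0.248 = 2.11 V.
V_SD = 2.11 V ≥ V_ov = 0.83 V, confirming saturation.

I_D = 1.93 mA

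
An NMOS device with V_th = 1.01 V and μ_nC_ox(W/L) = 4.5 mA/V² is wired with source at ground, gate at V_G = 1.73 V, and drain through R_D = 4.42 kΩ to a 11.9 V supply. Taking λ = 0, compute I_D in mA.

I_D = 1.17 mA

V_GS = V_G = 1.73 V, so V_ov = 1.73 − 1.01 = 0.72 V.
Assume saturation: I_D = ½ k_n V_ov² = 0.5 × 4.5 × 0.72² = 1.17 mA, giving V_DS = V_DD − I_D R_D = 11.9 − 1.17 × 4.42 = 6.74 V.
V_DS = 6.74 V ≥ V_ov = 0.72 V, confirming saturation.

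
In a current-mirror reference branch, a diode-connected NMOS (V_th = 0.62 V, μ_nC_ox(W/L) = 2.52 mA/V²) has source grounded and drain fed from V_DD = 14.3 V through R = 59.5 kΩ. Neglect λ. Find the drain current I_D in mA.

I_D = 0.223 mA

With gate tied to drain, V_GS = V_DS ≥ V_GS − V_th, so the device is in saturation.
KCL at the drain: ½ k_n (V_GS − V_th)² = (V_DD − V_GS)/R.
Let x = V_GS − 0.62. Then 75 x² + x − 13.68 = 0, giving x = 0.421 V (positive root), so V_GS = 1.04 V.
I_D = (V_DD − V_GS)/R = (14.3 − 1.04) / 59.5 = 0.223 mA.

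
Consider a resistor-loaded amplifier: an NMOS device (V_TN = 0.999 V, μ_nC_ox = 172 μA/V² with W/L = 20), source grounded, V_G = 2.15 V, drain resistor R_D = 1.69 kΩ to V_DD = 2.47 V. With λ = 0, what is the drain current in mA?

V_GS = V_G = 2.15 V, so V_ov = 2.15 − 0.999 = 1.15 V.
k_n = μ_nC_ox · (W/L) = 3.44 mA/V².
Assume saturation: I_D = ½ k_n V_ov² = 0.5 × 3.44 × 1.15² = 2.28 mA, giving V_DS = V_DD − I_D R_D = 2.47 − 2.28 × 1.69 = -1.38 V.
But -1.38 V < V_ov = 1.15 V, so the device is actually in triode.
In triode I_D = k_n[V_ov V_DS − ½ V_DS²] and I_D = (V_DD − V_DS)/R_D. Equating: 2.91 V_DS² − 7.691 V_DS + 2.47 = 0, giving V_DS = 0.374 V (the root below V_ov).
I_D = (2.47 − 0.374) / 1.69 = 1.24 mA.

I_D = 1.24 mA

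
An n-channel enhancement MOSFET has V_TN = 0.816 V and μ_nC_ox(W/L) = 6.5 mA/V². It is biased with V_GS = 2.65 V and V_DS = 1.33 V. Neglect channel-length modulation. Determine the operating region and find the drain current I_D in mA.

V_ov = V_GS − V_TN = 2.65 − 0.816 = 1.83 V.
Since V_DS = 1.33 V < V_ov = 1.83 V, the device is in the triode region.
I_D = k_n [V_ov · V_DS − ½ V_DS²] = 6.5 × [1.83 × 1.33 − 0.5 × 1.33²] = 10.1 mA.

Triode; I_D = 10.1 mA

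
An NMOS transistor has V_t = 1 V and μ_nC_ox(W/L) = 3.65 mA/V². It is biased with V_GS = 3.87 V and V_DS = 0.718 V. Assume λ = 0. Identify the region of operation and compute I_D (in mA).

Triode; I_D = 6.58 mA

V_ov = V_GS − V_t = 3.87 − 1 = 2.87 V.
Since V_DS = 0.718 V < V_ov = 2.87 V, the device is in the triode region.
I_D = k_n [V_ov · V_DS − ½ V_DS²] = 3.65 × [2.87 × 0.718 − 0.5 × 0.718²] = 6.58 mA.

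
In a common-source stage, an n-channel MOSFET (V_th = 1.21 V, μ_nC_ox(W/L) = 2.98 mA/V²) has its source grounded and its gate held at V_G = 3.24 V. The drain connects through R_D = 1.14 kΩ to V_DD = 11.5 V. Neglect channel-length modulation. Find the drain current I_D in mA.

V_GS = V_G = 3.24 V, so V_ov = 3.24 − 1.21 = 2.03 V.
Assume saturation: I_D = ½ k_n V_ov² = 0.5 × 2.98 × 2.03² = 6.14 mA, giving V_DS = V_DD − I_D R_D = 11.5 − 6.14 × 1.14 = 4.5 V.
V_DS = 4.5 V ≥ V_ov = 2.03 V, confirming saturation.

I_D = 6.14 mA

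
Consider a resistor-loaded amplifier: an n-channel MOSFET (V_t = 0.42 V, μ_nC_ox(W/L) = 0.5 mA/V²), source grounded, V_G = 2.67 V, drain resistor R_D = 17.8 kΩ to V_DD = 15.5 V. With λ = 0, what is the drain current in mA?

I_D = 0.819 mA

V_GS = V_G = 2.67 V, so V_ov = 2.67 − 0.42 = 2.25 V.
Assume saturation: I_D = ½ k_n V_ov² = 0.5 × 0.5 × 2.25² = 1.27 mA, giving V_DS = V_DD − I_D R_D = 15.5 − 1.27 × 17.8 = -7.03 V.
But -7.03 V < V_ov = 2.25 V, so the device is actually in triode.
In triode I_D = k_n[V_ov V_DS − ½ V_DS²] and I_D = (V_DD − V_DS)/R_D. Equating: 4.45 V_DS² − 21.03 V_DS + 15.5 = 0, giving V_DS = 0.914 V (the root below V_ov).
I_D = (15.5 − 0.914) / 17.8 = 0.819 mA.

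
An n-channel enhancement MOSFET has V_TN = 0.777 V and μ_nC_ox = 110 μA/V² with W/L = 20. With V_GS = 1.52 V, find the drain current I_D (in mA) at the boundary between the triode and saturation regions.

I_D = 0.607 mA

At the boundary V_DS = V_ov = V_GS − V_TN = 1.52 − 0.777 = 0.743 V.
k_n = μ_nC_ox · (W/L) = 2.2 mA/V².
I_D = ½ k_n V_ov² = 0.5 × 2.2 × 0.743² = 0.607 mA.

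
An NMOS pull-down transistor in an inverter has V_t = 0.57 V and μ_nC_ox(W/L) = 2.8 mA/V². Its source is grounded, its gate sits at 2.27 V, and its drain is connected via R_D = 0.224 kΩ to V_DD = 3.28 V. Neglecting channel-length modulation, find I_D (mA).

I_D = 4.05 mA

V_GS = V_G = 2.27 V, so V_ov = 2.27 − 0.57 = 1.7 V.
Assume saturation: I_D = ½ k_n V_ov² = 0.5 × 2.8 × 1.7² = 4.05 mA, giving V_DS = V_DD − I_D R_D = 3.28 − 4.05 × 0.224 = 2.37 V.
V_DS = 2.37 V ≥ V_ov = 1.7 V, confirming saturation.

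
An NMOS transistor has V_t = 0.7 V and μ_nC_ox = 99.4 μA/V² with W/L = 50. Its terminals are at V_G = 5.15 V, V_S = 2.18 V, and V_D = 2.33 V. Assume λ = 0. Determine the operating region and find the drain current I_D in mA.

V_GS = V_G − V_S = 5.15 − 2.18 = 2.97 V; V_DS = V_D − V_S = 2.33 − 2.18 = 0.15 V.
k_n = μ_nC_ox · (W/L) = 4.97 mA/V².
V_ov = V_GS − V_t = 2.97 − 0.7 = 2.27 V.
Since V_DS = 0.15 V < V_ov = 2.27 V, the device is in the triode region.
I_D = k_n [V_ov · V_DS − ½ V_DS²] = 4.97 × [2.27 × 0.15 − 0.5 × 0.15²] = 1.64 mA.

Triode; I_D = 1.64 mA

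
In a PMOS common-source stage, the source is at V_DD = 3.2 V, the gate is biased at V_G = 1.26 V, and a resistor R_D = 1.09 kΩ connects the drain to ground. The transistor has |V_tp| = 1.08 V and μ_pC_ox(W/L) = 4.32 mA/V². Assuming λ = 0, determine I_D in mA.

V_SG = V_DD − V_G = 3.2 − 1.26 = 1.94 V, so V_ov = 1.94 − 1.08 = 0.86 V.
Assume saturation: I_D = ½ k_p V_ov² = 0.5 × 4.32 × 0.86² = 1.6 mA, giving V_SD = V_DD − I_D R_D = 3.2 − 1.6 × 1.09 = 1.46 V.
V_SD = 1.46 V ≥ V_ov = 0.86 V, confirming saturation.

I_D = 1.60 mA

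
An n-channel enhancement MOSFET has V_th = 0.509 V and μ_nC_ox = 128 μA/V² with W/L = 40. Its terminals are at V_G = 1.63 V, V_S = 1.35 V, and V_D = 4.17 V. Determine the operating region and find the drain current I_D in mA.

Cutoff; I_D = 0 mA

V_GS = V_G − V_S = 1.63 − 1.35 = 0.28 V; V_DS = V_D − V_S = 4.17 − 1.35 = 2.82 V.
V_GS = 0.28 V < V_th = 0.509 V, so the transistor is in cutoff.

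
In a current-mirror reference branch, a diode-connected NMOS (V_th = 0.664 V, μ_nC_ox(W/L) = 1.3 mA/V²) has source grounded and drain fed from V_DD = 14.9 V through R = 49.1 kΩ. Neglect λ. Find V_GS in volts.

With gate tied to drain, V_GS = V_DS ≥ V_GS − V_th, so the device is in saturation.
KCL at the drain: ½ k_n (V_GS − V_th)² = (V_DD − V_GS)/R.
Let x = V_GS − 0.664. Then 31.9 x² + x − 14.24 = 0, giving x = 0.652 V (positive root), so V_GS = 1.32 V.
I_D = (V_DD − V_GS)/R = (14.9 − 1.32) / 49.1 = 0.277 mA.

V_GS = 1.32 V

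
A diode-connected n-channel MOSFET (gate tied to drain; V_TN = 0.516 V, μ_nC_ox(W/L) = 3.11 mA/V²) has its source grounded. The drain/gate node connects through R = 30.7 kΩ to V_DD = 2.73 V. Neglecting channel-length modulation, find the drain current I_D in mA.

I_D = 0.0654 mA

With gate tied to drain, V_GS = V_DS ≥ V_GS − V_TN, so the device is in saturation.
KCL at the drain: ½ k_n (V_GS − V_TN)² = (V_DD − V_GS)/R.
Let x = V_GS − 0.516. Then 47.7 x² + x − 2.214 = 0, giving x = 0.205 V (positive root), so V_GS = 0.721 V.
I_D = (V_DD − V_GS)/R = (2.73 − 0.721) / 30.7 = 0.0654 mA.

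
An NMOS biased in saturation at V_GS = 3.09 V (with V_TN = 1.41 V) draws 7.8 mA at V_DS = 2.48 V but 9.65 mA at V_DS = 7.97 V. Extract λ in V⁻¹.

λ = 0.0484 V⁻¹

With V_GS fixed, I_D ∝ (1 + λ V_DS) in saturation, so I_D2/I_D1 = (1 + λ V_DS2)/(1 + λ V_DS1).
9.65/7.8 = 1.237 = (1 + 7.97 λ)/(1 + 2.48 λ).
Solving: λ (I_D1 V_DS2 − I_D2 V_DS1) = I_D2 − I_D1, so λ = (9.65 − 7.8) / (7.8 × 7.97 − 9.65 × 2.48) = 1.85 / 38.2 = 0.0484 V⁻¹.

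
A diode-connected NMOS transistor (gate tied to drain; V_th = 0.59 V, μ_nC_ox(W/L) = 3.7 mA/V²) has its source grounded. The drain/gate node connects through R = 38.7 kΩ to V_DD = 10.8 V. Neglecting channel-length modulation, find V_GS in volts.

With gate tied to drain, V_GS = V_DS ≥ V_GS − V_th, so the device is in saturation.
KCL at the drain: ½ k_n (V_GS − V_th)² = (V_DD − V_GS)/R.
Let x = V_GS − 0.59. Then 71.6 x² + x − 10.21 = 0, giving x = 0.371 V (positive root), so V_GS = 0.961 V.
I_D = (V_DD − V_GS)/R = (10.8 − 0.961) / 38.7 = 0.254 mA.

V_GS = 0.961 V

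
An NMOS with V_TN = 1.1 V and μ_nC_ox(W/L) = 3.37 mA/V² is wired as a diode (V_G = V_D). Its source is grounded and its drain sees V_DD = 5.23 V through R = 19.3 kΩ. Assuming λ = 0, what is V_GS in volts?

With gate tied to drain, V_GS = V_DS ≥ V_GS − V_TN, so the device is in saturation.
KCL at the drain: ½ k_n (V_GS − V_TN)² = (V_DD − V_GS)/R.
Let x = V_GS − 1.1. Then 32.5 x² + x − 4.13 = 0, giving x = 0.341 V (positive root), so V_GS = 1.44 V.
I_D = (V_DD − V_GS)/R = (5.23 − 1.44) / 19.3 = 0.196 mA.

V_GS = 1.44 V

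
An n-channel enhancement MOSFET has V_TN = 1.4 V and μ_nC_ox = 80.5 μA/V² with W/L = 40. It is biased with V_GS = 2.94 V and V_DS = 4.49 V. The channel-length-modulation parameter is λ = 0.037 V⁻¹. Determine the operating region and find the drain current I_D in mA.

k_n = μ_nC_ox · (W/L) = 3.22 mA/V².
V_ov = V_GS − V_TN = 2.94 − 1.4 = 1.54 V.
Since V_DS = 4.49 V ≥ V_ov = 1.54 V, the device is in saturation.
I_D = ½ k_n V_ov² (1 + λ V_DS) = 0.5 × 3.22 × 1.54² × (1 + 0.037 × 4.49) = 4.45 mA.

Saturation; I_D = 4.45 mA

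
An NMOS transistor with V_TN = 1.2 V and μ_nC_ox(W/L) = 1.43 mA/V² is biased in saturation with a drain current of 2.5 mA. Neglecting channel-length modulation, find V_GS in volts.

V_GS = 3.07 V

In saturation I_D = ½ k_n (V_GS − V_TN)², so V_GS − V_TN = √(2 I_D / k_n) = √(2 × 2.5 / 1.43) = 1.87 V.
V_GS = 1.2 + 1.87 = 3.07 V.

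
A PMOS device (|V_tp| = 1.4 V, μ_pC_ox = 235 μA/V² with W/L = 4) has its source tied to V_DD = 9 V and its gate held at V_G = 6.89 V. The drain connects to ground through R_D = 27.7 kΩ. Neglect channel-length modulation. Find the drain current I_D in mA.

V_SG = V_DD − V_G = 9 − 6.89 = 2.11 V, so V_ov = 2.11 − 1.4 = 0.71 V.
k_p = μ_pC_ox · (W/L) = 0.94 mA/V².
Assume saturation: I_D = ½ k_p V_ov² = 0.5 × 0.94 × 0.71² = 0.237 mA, giving V_SD = V_DD − I_D R_D = 9 − 0.237 × 27.7 = 2.44 V.
V_SD = 2.44 V ≥ V_ov = 0.71 V, confirming saturation.

I_D = 0.237 mA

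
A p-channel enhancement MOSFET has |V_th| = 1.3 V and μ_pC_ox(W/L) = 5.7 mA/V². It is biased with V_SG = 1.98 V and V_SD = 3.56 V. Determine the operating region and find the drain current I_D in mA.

V_ov = V_SG − |V_th| = 1.98 − 1.3 = 0.68 V.
Since V_SD = 3.56 V ≥ V_ov = 0.68 V, the device is in saturation.
I_D = ½ k_p V_ov² = 0.5 × 5.7 × 0.68² = 1.32 mA.

Saturation; I_D = 1.32 mA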